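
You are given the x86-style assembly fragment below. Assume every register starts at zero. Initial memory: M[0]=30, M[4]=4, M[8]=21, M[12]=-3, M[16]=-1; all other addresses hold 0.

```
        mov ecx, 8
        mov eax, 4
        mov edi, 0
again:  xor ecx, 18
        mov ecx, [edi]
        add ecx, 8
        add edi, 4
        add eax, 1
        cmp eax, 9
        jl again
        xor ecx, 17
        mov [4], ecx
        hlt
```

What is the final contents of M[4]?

mov ecx, 8 → ecx=8
mov eax, 4 → eax=4
mov edi, 0 → edi=0
xor ecx, 18 → ecx=8^18=26
mov ecx, [edi] → ecx=M[0]=30
add ecx, 8 → ecx=30+8=38
add edi, 4 → edi=0+4=4
add eax, 1 → eax=4+1=5
cmp eax, 9  (cmp 5,9)
jl again: taken
xor ecx, 18 → ecx=38^18=52
mov ecx, [edi] → ecx=M[4]=4
add ecx, 8 → ecx=4+8=12
add edi, 4 → edi=4+4=8
add eax, 1 → eax=5+1=6
cmp eax, 9  (cmp 6,9)
jl again: taken
xor ecx, 18 → ecx=12^18=30
mov ecx, [edi] → ecx=M[8]=21
add ecx, 8 → ecx=21+8=29
add edi, 4 → edi=8+4=12
add eax, 1 → eax=6+1=7
cmp eax, 9  (cmp 7,9)
jl again: taken
xor ecx, 18 → ecx=29^18=15
mov ecx, [edi] → ecx=M[12]=-3
add ecx, 8 → ecx=(-3)+8=5
add edi, 4 → edi=12+4=16
add eax, 1 → eax=7+1=8
cmp eax, 9  (cmp 8,9)
jl again: taken
xor ecx, 18 → ecx=5^18=23
mov ecx, [edi] → ecx=M[16]=-1
add ecx, 8 → ecx=(-1)+8=7
add edi, 4 → edi=16+4=20
add eax, 1 → eax=8+1=9
cmp eax, 9  (cmp 9,9)
jl again: not taken
xor ecx, 17 → ecx=7^17=22
mov [4], ecx → M[4]=22
halt.

22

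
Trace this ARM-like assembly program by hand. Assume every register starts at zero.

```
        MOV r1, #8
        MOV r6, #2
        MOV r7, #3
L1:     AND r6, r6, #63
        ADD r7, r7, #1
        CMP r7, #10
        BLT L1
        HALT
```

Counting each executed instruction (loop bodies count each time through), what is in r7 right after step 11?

MOV r1, #8 → r1=8
MOV r6, #2 → r6=2
MOV r7, #3 → r7=3
AND r6, r6, #63 → r6=2&63=2
ADD r7, r7, #1 → r7=3+1=4
CMP r7, #10  (cmp 4,10)
BLT L1: taken
AND r6, r6, #63 → r6=2&63=2
ADD r7, r7, #1 → r7=4+1=5
CMP r7, #10  (cmp 5,10)
BLT L1: taken
After step 11: r7 = 5.

5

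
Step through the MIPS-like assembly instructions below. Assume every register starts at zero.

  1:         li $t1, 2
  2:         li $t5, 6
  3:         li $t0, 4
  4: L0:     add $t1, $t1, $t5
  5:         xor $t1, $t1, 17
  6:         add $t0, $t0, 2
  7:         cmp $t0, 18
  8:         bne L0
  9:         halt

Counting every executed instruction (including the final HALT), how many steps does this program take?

39

li $t1, 2 → $t1=2
li $t5, 6 → $t5=6
li $t0, 4 → $t0=4
add $t1, $t1, $t5 → $t1=2+6=8
xor $t1, $t1, 17 → $t1=8^17=25
add $t0, $t0, 2 → $t0=4+2=6
cmp $t0, 18  (cmp 6,18)
bne L0: taken
add $t1, $t1, $t5 → $t1=25+6=31
xor $t1, $t1, 17 → $t1=31^17=14
add $t0, $t0, 2 → $t0=6+2=8
cmp $t0, 18  (cmp 8,18)
bne L0: taken
add $t1, $t1, $t5 → $t1=14+6=20
xor $t1, $t1, 17 → $t1=20^17=5
add $t0, $t0, 2 → $t0=8+2=10
cmp $t0, 18  (cmp 10,18)
bne L0: taken
add $t1, $t1, $t5 → $t1=5+6=11
xor $t1, $t1, 17 → $t1=11^17=26
add $t0, $t0, 2 → $t0=10+2=12
cmp $t0, 18  (cmp 12,18)
bne L0: taken
add $t1, $t1, $t5 → $t1=26+6=32
xor $t1, $t1, 17 → $t1=32^17=49
add $t0, $t0, 2 → $t0=12+2=14
cmp $t0, 18  (cmp 14,18)
bne L0: taken
add $t1, $t1, $t5 → $t1=49+6=55
xor $t1, $t1, 17 → $t1=55^17=38
add $t0, $t0, 2 → $t0=14+2=16
cmp $t0, 18  (cmp 16,18)
bne L0: taken
add $t1, $t1, $t5 → $t1=38+6=44
xor $t1, $t1, 17 → $t1=44^17=61
add $t0, $t0, 2 → $t0=16+2=18
cmp $t0, 18  (cmp 18,18)
bne L0: not taken
halt.
Total executed instructions: 39.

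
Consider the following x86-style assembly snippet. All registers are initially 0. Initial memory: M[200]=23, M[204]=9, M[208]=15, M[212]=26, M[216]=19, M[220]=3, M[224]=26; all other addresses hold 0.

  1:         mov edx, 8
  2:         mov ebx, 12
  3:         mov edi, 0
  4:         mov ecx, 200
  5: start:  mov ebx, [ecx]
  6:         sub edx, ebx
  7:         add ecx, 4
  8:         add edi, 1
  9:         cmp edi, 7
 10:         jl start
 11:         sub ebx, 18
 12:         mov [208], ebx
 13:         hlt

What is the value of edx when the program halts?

after mov edx, 8: edx=8
after mov ebx, 12: ebx=12
after mov edi, 0: edi=0
after mov ecx, 200: ecx=200
after mov ebx, [ecx]: ebx=M[200]=23
after sub edx, ebx: edx=8-23=-15
after add ecx, 4: ecx=200+4=204
after add edi, 1: edi=0+1=1
cmp edi, 7  (cmp 1,7)
jl start: taken
after mov ebx, [ecx]: ebx=M[204]=9
after sub edx, ebx: edx=(-15)-9=-24
after add ecx, 4: ecx=204+4=208
after add edi, 1: edi=1+1=2
cmp edi, 7  (cmp 2,7)
jl start: taken
after mov ebx, [ecx]: ebx=M[208]=15
after sub edx, ebx: edx=(-24)-15=-39
after add ecx, 4: ecx=208+4=212
after add edi, 1: edi=2+1=3
cmp edi, 7  (cmp 3,7)
jl start: taken
after mov ebx, [ecx]: ebx=M[212]=26
after sub edx, ebx: edx=(-39)-26=-65
after add ecx, 4: ecx=212+4=216
after add edi, 1: edi=3+1=4
cmp edi, 7  (cmp 4,7)
jl start: taken
after mov ebx, [ecx]: ebx=M[216]=19
after sub edx, ebx: edx=(-65)-19=-84
after add ecx, 4: ecx=216+4=220
after add edi, 1: edi=4+1=5
cmp edi, 7  (cmp 5,7)
jl start: taken
after mov ebx, [ecx]: ebx=M[220]=3
after sub edx, ebx: edx=(-84)-3=-87
after add ecx, 4: ecx=220+4=224
after add edi, 1: edi=5+1=6
cmp edi, 7  (cmp 6,7)
jl start: taken
after mov ebx, [ecx]: ebx=M[224]=26
after sub edx, ebx: edx=(-87)-26=-113
after add ecx, 4: ecx=224+4=228
after add edi, 1: edi=6+1=7
cmp edi, 7  (cmp 7,7)
jl start: not taken
after sub ebx, 18: ebx=26-18=8
mov [208], ebx → M[208]=8
halt.

-113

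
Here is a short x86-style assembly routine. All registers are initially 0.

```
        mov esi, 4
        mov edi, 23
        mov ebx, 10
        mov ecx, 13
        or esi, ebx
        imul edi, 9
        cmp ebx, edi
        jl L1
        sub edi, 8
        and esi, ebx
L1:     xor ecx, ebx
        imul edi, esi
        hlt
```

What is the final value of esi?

14

esi=4
edi=23
ebx=10
ecx=13
esi=4|10=14
edi=23*9=207
cmp ebx, edi  (cmp 10,207)
jl L1: taken
ecx=13^10=7
edi=207*14=2898
halt.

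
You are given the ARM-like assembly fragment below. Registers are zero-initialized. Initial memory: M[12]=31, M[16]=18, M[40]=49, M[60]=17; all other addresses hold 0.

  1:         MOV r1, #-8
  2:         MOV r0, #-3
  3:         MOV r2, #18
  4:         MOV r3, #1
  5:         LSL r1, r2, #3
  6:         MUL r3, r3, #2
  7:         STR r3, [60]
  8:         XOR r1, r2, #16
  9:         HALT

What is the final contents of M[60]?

2

r1=-8
r0=-3
r2=18
r3=1
r1=18<<3=144
r3=1*2=2
STR r3, [60] → M[60]=2
r1=18^16=2
halt.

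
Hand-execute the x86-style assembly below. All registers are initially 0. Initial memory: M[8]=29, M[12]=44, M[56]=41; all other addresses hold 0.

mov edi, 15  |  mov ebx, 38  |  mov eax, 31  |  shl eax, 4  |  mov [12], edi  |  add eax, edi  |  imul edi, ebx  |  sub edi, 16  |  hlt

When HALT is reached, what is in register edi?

554

after mov edi, 15: edi=15
after mov ebx, 38: ebx=38
after mov eax, 31: eax=31
after shl eax, 4: eax=31<<4=496
mov [12], edi → M[12]=15
after add eax, edi: eax=496+15=511
after imul edi, ebx: edi=15*38=570
after sub edi, 16: edi=570-16=554
halt.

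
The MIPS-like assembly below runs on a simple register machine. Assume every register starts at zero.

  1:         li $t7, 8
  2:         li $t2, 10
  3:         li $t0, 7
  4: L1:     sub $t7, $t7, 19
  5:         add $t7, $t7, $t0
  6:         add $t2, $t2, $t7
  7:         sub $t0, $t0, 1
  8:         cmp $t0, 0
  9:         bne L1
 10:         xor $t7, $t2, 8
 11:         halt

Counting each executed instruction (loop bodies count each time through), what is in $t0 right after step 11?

6

li $t7, 8 → $t7=8
li $t2, 10 → $t2=10
li $t0, 7 → $t0=7
sub $t7, $t7, 19 → $t7=8-19=-11
add $t7, $t7, $t0 → $t7=(-11)+7=-4
add $t2, $t2, $t7 → $t2=10+(-4)=6
sub $t0, $t0, 1 → $t0=7-1=6
cmp $t0, 0  (cmp 6,0)
bne L1: taken
sub $t7, $t7, 19 → $t7=(-4)-19=-23
add $t7, $t7, $t0 → $t7=(-23)+6=-17
After step 11: $t0 = 6.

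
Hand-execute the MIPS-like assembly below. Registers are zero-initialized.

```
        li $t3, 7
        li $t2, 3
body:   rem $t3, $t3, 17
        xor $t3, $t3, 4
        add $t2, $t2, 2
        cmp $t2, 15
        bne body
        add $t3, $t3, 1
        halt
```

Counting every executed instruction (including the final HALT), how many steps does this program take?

34

after li $t3, 7: $t3=7
after li $t2, 3: $t2=3
after rem $t3, $t3, 17: $t3=7%17=7
after xor $t3, $t3, 4: $t3=7^4=3
after add $t2, $t2, 2: $t2=3+2=5
cmp $t2, 15  (cmp 5,15)
bne body: taken
after rem $t3, $t3, 17: $t3=3%17=3
after xor $t3, $t3, 4: $t3=3^4=7
after add $t2, $t2, 2: $t2=5+2=7
cmp $t2, 15  (cmp 7,15)
bne body: taken
after rem $t3, $t3, 17: $t3=7%17=7
after xor $t3, $t3, 4: $t3=7^4=3
after add $t2, $t2, 2: $t2=7+2=9
cmp $t2, 15  (cmp 9,15)
bne body: taken
after rem $t3, $t3, 17: $t3=3%17=3
after xor $t3, $t3, 4: $t3=3^4=7
after add $t2, $t2, 2: $t2=9+2=11
cmp $t2, 15  (cmp 11,15)
bne body: taken
after rem $t3, $t3, 17: $t3=7%17=7
after xor $t3, $t3, 4: $t3=7^4=3
after add $t2, $t2, 2: $t2=11+2=13
cmp $t2, 15  (cmp 13,15)
bne body: taken
after rem $t3, $t3, 17: $t3=3%17=3
after xor $t3, $t3, 4: $t3=3^4=7
after add $t2, $t2, 2: $t2=13+2=15
cmp $t2, 15  (cmp 15,15)
bne body: not taken
after add $t3, $t3, 1: $t3=7+1=8
halt.
Total executed instructions: 34.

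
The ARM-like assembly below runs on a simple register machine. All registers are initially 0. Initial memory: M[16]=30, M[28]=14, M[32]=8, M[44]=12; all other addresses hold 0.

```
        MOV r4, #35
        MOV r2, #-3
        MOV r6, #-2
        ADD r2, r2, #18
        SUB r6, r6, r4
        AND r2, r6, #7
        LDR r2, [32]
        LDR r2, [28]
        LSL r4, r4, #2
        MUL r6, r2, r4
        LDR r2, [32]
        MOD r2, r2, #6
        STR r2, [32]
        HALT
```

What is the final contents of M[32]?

2

MOV r4, #35 → r4=35
MOV r2, #-3 → r2=-3
MOV r6, #-2 → r6=-2
ADD r2, r2, #18 → r2=(-3)+18=15
SUB r6, r6, r4 → r6=(-2)-35=-37
AND r2, r6, #7 → r2=(-37)&7=3
LDR r2, [32] → r2=M[32]=8
LDR r2, [28] → r2=M[28]=14
LSL r4, r4, #2 → r4=35<<2=140
MUL r6, r2, r4 → r6=14*140=1960
LDR r2, [32] → r2=M[32]=8
MOD r2, r2, #6 → r2=8%6=2
STR r2, [32] → M[32]=2
halt.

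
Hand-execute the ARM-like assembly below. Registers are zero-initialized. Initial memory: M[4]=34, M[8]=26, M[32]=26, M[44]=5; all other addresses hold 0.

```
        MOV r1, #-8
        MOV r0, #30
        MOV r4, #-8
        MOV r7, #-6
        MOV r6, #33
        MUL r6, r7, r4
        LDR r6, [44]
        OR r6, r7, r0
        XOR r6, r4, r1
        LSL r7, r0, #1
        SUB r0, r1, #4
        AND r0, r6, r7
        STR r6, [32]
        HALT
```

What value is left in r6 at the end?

0

r1=-8
r0=30
r4=-8
r7=-6
r6=33
r6=(-6)*(-8)=48
r6=M[44]=5
r6=(-6)|30=-2
r6=(-8)^(-8)=0
r7=30<<1=60
r0=(-8)-4=-12
r0=0&60=0
STR r6, [32] → M[32]=0
halt.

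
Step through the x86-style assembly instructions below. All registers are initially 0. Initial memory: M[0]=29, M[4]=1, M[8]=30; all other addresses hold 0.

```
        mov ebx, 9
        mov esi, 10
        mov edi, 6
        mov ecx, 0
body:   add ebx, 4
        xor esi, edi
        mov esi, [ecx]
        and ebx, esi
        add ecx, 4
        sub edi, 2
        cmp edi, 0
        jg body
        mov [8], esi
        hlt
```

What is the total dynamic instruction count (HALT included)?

ebx=9
esi=10
edi=6
ecx=0
ebx=9+4=13
esi=10^6=12
esi=M[0]=29
ebx=13&29=13
ecx=0+4=4
edi=6-2=4
cmp edi, 0  (cmp 4,0)
jg body: taken
ebx=13+4=17
esi=29^4=25
esi=M[4]=1
ebx=17&1=1
ecx=4+4=8
edi=4-2=2
cmp edi, 0  (cmp 2,0)
jg body: taken
ebx=1+4=5
esi=1^2=3
esi=M[8]=30
ebx=5&30=4
ecx=8+4=12
edi=2-2=0
cmp edi, 0  (cmp 0,0)
jg body: not taken
mov [8], esi → M[8]=30
halt.
Total executed instructions: 30.

30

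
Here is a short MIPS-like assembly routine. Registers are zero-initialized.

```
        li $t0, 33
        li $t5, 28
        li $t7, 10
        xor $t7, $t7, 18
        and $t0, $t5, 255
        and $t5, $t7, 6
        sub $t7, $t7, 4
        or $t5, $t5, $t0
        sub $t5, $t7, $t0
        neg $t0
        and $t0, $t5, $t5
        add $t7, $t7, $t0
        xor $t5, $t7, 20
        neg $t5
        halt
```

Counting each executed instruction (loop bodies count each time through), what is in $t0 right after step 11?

-8

after li $t0, 33: $t0=33
after li $t5, 28: $t5=28
after li $t7, 10: $t7=10
after xor $t7, $t7, 18: $t7=10^18=24
after and $t0, $t5, 255: $t0=28&255=28
after and $t5, $t7, 6: $t5=24&6=0
after sub $t7, $t7, 4: $t7=24-4=20
after or $t5, $t5, $t0: $t5=0|28=28
after sub $t5, $t7, $t0: $t5=20-28=-8
after neg $t0: $t0=-(28)=-28
after and $t0, $t5, $t5: $t0=(-8)&(-8)=-8
After step 11: $t0 = -8.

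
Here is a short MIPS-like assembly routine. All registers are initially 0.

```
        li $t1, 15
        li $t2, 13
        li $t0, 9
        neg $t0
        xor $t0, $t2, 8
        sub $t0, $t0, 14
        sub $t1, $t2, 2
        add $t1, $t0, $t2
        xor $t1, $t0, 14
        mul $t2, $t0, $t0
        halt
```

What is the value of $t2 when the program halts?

81

li $t1, 15 → $t1=15
li $t2, 13 → $t2=13
li $t0, 9 → $t0=9
neg $t0 → $t0=-(9)=-9
xor $t0, $t2, 8 → $t0=13^8=5
sub $t0, $t0, 14 → $t0=5-14=-9
sub $t1, $t2, 2 → $t1=13-2=11
add $t1, $t0, $t2 → $t1=(-9)+13=4
xor $t1, $t0, 14 → $t1=(-9)^14=-7
mul $t2, $t0, $t0 → $t2=(-9)*(-9)=81
halt.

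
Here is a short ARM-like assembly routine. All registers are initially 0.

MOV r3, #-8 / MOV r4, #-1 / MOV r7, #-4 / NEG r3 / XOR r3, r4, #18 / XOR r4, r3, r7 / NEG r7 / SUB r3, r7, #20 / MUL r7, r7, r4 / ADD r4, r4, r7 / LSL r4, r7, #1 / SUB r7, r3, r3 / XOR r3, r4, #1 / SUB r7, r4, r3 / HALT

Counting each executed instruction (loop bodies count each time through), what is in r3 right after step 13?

r3=-8
r4=-1
r7=-4
r3=-(-8)=8
r3=(-1)^18=-19
r4=(-19)^(-4)=17
r7=-(-4)=4
r3=4-20=-16
r7=4*17=68
r4=17+68=85
r4=68<<1=136
r7=(-16)-(-16)=0
r3=136^1=137
After step 13: r3 = 137.

137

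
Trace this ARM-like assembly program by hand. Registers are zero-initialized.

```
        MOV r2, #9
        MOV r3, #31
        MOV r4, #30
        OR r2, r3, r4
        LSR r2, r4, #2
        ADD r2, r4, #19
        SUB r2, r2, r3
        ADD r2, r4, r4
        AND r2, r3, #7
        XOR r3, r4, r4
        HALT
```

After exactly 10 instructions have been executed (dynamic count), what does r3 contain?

0

MOV r2, #9 → r2=9
MOV r3, #31 → r3=31
MOV r4, #30 → r4=30
OR r2, r3, r4 → r2=31|30=31
LSR r2, r4, #2 → r2=30>>2=7
ADD r2, r4, #19 → r2=30+19=49
SUB r2, r2, r3 → r2=49-31=18
ADD r2, r4, r4 → r2=30+30=60
AND r2, r3, #7 → r2=31&7=7
XOR r3, r4, r4 → r3=30^30=0
After step 10: r3 = 0.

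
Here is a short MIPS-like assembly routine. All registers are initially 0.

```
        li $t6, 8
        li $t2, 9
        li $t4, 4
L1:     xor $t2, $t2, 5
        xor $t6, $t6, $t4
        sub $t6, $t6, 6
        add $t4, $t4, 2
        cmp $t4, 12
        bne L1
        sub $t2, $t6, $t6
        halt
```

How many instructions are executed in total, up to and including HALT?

29

li $t6, 8 → $t6=8
li $t2, 9 → $t2=9
li $t4, 4 → $t4=4
xor $t2, $t2, 5 → $t2=9^5=12
xor $t6, $t6, $t4 → $t6=8^4=12
sub $t6, $t6, 6 → $t6=12-6=6
add $t4, $t4, 2 → $t4=4+2=6
cmp $t4, 12  (cmp 6,12)
bne L1: taken
xor $t2, $t2, 5 → $t2=12^5=9
xor $t6, $t6, $t4 → $t6=6^6=0
sub $t6, $t6, 6 → $t6=0-6=-6
add $t4, $t4, 2 → $t4=6+2=8
cmp $t4, 12  (cmp 8,12)
bne L1: taken
xor $t2, $t2, 5 → $t2=9^5=12
xor $t6, $t6, $t4 → $t6=(-6)^8=-14
sub $t6, $t6, 6 → $t6=(-14)-6=-20
add $t4, $t4, 2 → $t4=8+2=10
cmp $t4, 12  (cmp 10,12)
bne L1: taken
xor $t2, $t2, 5 → $t2=12^5=9
xor $t6, $t6, $t4 → $t6=(-20)^10=-26
sub $t6, $t6, 6 → $t6=(-26)-6=-32
add $t4, $t4, 2 → $t4=10+2=12
cmp $t4, 12  (cmp 12,12)
bne L1: not taken
sub $t2, $t6, $t6 → $t2=(-32)-(-32)=0
halt.
Total executed instructions: 29.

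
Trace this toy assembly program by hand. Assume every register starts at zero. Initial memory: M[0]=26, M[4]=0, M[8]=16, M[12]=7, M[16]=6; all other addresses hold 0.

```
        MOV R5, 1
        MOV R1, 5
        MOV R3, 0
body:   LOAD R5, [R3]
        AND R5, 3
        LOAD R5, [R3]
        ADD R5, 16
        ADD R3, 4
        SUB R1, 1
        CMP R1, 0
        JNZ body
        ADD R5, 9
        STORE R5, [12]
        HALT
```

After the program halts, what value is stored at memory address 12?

after MOV R5, 1: R5=1
after MOV R1, 5: R1=5
after MOV R3, 0: R3=0
after LOAD R5, [R3]: R5=M[0]=26
after AND R5, 3: R5=26&3=2
after LOAD R5, [R3]: R5=M[0]=26
after ADD R5, 16: R5=26+16=42
after ADD R3, 4: R3=0+4=4
after SUB R1, 1: R1=5-1=4
CMP R1, 0  (cmp 4,0)
JNZ body: taken
after LOAD R5, [R3]: R5=M[4]=0
after AND R5, 3: R5=0&3=0
after LOAD R5, [R3]: R5=M[4]=0
after ADD R5, 16: R5=0+16=16
after ADD R3, 4: R3=4+4=8
after SUB R1, 1: R1=4-1=3
CMP R1, 0  (cmp 3,0)
JNZ body: taken
after LOAD R5, [R3]: R5=M[8]=16
after AND R5, 3: R5=16&3=0
after LOAD R5, [R3]: R5=M[8]=16
after ADD R5, 16: R5=16+16=32
after ADD R3, 4: R3=8+4=12
after SUB R1, 1: R1=3-1=2
CMP R1, 0  (cmp 2,0)
JNZ body: taken
after LOAD R5, [R3]: R5=M[12]=7
after AND R5, 3: R5=7&3=3
after LOAD R5, [R3]: R5=M[12]=7
after ADD R5, 16: R5=7+16=23
after ADD R3, 4: R3=12+4=16
after SUB R1, 1: R1=2-1=1
CMP R1, 0  (cmp 1,0)
JNZ body: taken
after LOAD R5, [R3]: R5=M[16]=6
after AND R5, 3: R5=6&3=2
after LOAD R5, [R3]: R5=M[16]=6
after ADD R5, 16: R5=6+16=22
after ADD R3, 4: R3=16+4=20
after SUB R1, 1: R1=1-1=0
CMP R1, 0  (cmp 0,0)
JNZ body: not taken
after ADD R5, 9: R5=22+9=31
STORE R5, [12] → M[12]=31
halt.

31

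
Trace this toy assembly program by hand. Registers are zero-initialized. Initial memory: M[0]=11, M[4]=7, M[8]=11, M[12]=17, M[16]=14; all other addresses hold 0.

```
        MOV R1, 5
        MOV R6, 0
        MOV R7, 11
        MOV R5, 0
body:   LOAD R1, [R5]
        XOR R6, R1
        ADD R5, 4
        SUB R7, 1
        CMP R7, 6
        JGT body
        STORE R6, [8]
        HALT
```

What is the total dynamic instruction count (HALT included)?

36

MOV R1, 5 → R1=5
MOV R6, 0 → R6=0
MOV R7, 11 → R7=11
MOV R5, 0 → R5=0
LOAD R1, [R5] → R1=M[0]=11
XOR R6, R1 → R6=0^11=11
ADD R5, 4 → R5=0+4=4
SUB R7, 1 → R7=11-1=10
CMP R7, 6  (cmp 10,6)
JGT body: taken
LOAD R1, [R5] → R1=M[4]=7
XOR R6, R1 → R6=11^7=12
ADD R5, 4 → R5=4+4=8
SUB R7, 1 → R7=10-1=9
CMP R7, 6  (cmp 9,6)
JGT body: taken
LOAD R1, [R5] → R1=M[8]=11
XOR R6, R1 → R6=12^11=7
ADD R5, 4 → R5=8+4=12
SUB R7, 1 → R7=9-1=8
CMP R7, 6  (cmp 8,6)
JGT body: taken
LOAD R1, [R5] → R1=M[12]=17
XOR R6, R1 → R6=7^17=22
ADD R5, 4 → R5=12+4=16
SUB R7, 1 → R7=8-1=7
CMP R7, 6  (cmp 7,6)
JGT body: taken
LOAD R1, [R5] → R1=M[16]=14
XOR R6, R1 → R6=22^14=24
ADD R5, 4 → R5=16+4=20
SUB R7, 1 → R7=7-1=6
CMP R7, 6  (cmp 6,6)
JGT body: not taken
STORE R6, [8] → M[8]=24
halt.
Total executed instructions: 36.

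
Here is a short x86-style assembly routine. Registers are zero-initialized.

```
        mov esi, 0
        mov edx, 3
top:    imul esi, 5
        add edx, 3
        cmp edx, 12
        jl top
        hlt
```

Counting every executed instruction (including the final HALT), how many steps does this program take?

esi=0
edx=3
esi=0*5=0
edx=3+3=6
cmp edx, 12  (cmp 6,12)
jl top: taken
esi=0*5=0
edx=6+3=9
cmp edx, 12  (cmp 9,12)
jl top: taken
esi=0*5=0
edx=9+3=12
cmp edx, 12  (cmp 12,12)
jl top: not taken
halt.
Total executed instructions: 15.

15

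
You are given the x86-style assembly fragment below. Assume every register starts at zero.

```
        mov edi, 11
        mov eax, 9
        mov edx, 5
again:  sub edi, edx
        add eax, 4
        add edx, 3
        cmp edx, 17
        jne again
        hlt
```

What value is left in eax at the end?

25

mov edi, 11 → edi=11
mov eax, 9 → eax=9
mov edx, 5 → edx=5
sub edi, edx → edi=11-5=6
add eax, 4 → eax=9+4=13
add edx, 3 → edx=5+3=8
cmp edx, 17  (cmp 8,17)
jne again: taken
sub edi, edx → edi=6-8=-2
add eax, 4 → eax=13+4=17
add edx, 3 → edx=8+3=11
cmp edx, 17  (cmp 11,17)
jne again: taken
sub edi, edx → edi=(-2)-11=-13
add eax, 4 → eax=17+4=21
add edx, 3 → edx=11+3=14
cmp edx, 17  (cmp 14,17)
jne again: taken
sub edi, edx → edi=(-13)-14=-27
add eax, 4 → eax=21+4=25
add edx, 3 → edx=14+3=17
cmp edx, 17  (cmp 17,17)
jne again: not taken
halt.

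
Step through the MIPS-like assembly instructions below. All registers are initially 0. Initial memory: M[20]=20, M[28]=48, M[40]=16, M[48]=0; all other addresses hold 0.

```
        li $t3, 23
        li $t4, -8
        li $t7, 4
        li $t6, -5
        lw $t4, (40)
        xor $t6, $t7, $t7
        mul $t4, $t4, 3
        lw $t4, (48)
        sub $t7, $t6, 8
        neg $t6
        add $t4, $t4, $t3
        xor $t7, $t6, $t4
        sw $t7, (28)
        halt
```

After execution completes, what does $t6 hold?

0

after li $t3, 23: $t3=23
after li $t4, -8: $t4=-8
after li $t7, 4: $t7=4
after li $t6, -5: $t6=-5
after lw $t4, (40): $t4=M[40]=16
after xor $t6, $t7, $t7: $t6=4^4=0
after mul $t4, $t4, 3: $t4=16*3=48
after lw $t4, (48): $t4=M[48]=0
after sub $t7, $t6, 8: $t7=0-8=-8
after neg $t6: $t6=-(0)=0
after add $t4, $t4, $t3: $t4=0+23=23
after xor $t7, $t6, $t4: $t7=0^23=23
sw $t7, (28) → M[28]=23
halt.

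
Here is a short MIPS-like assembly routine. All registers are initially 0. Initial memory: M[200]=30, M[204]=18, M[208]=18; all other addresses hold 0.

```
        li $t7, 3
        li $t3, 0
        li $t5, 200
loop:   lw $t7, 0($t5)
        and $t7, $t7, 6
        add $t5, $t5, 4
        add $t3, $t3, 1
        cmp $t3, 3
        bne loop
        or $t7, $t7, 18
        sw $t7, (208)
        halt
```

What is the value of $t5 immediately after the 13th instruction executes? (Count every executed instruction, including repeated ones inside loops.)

208

li $t7, 3 → $t7=3
li $t3, 0 → $t3=0
li $t5, 200 → $t5=200
lw $t7, 0($t5) → $t7=M[200]=30
and $t7, $t7, 6 → $t7=30&6=6
add $t5, $t5, 4 → $t5=200+4=204
add $t3, $t3, 1 → $t3=0+1=1
cmp $t3, 3  (cmp 1,3)
bne loop: taken
lw $t7, 0($t5) → $t7=M[204]=18
and $t7, $t7, 6 → $t7=18&6=2
add $t5, $t5, 4 → $t5=204+4=208
add $t3, $t3, 1 → $t3=1+1=2
After step 13: $t5 = 208.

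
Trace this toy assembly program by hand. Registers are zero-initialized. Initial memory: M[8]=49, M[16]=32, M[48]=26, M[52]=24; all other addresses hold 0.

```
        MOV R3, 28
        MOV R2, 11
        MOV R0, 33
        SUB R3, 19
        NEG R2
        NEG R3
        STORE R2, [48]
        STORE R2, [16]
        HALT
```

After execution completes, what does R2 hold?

-11

MOV R3, 28 → R3=28
MOV R2, 11 → R2=11
MOV R0, 33 → R0=33
SUB R3, 19 → R3=28-19=9
NEG R2 → R2=-(11)=-11
NEG R3 → R3=-(9)=-9
STORE R2, [48] → M[48]=-11
STORE R2, [16] → M[16]=-11
halt.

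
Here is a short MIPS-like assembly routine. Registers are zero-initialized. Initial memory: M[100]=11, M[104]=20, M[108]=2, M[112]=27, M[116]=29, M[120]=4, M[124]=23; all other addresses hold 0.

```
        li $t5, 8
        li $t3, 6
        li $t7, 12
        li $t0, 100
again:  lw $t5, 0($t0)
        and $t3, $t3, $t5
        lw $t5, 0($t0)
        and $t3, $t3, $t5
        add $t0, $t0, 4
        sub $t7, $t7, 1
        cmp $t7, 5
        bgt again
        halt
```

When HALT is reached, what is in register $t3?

$t5=8
$t3=6
$t7=12
$t0=100
$t5=M[100]=11
$t3=6&11=2
$t5=M[100]=11
$t3=2&11=2
$t0=100+4=104
$t7=12-1=11
cmp $t7, 5  (cmp 11,5)
bgt again: taken
$t5=M[104]=20
$t3=2&20=0
$t5=M[104]=20
$t3=0&20=0
$t0=104+4=108
$t7=11-1=10
cmp $t7, 5  (cmp 10,5)
bgt again: taken
$t5=M[108]=2
$t3=0&2=0
$t5=M[108]=2
$t3=0&2=0
$t0=108+4=112
$t7=10-1=9
cmp $t7, 5  (cmp 9,5)
bgt again: taken
$t5=M[112]=27
$t3=0&27=0
$t5=M[112]=27
$t3=0&27=0
$t0=112+4=116
$t7=9-1=8
cmp $t7, 5  (cmp 8,5)
bgt again: taken
$t5=M[116]=29
$t3=0&29=0
$t5=M[116]=29
$t3=0&29=0
$t0=116+4=120
$t7=8-1=7
cmp $t7, 5  (cmp 7,5)
bgt again: taken
$t5=M[120]=4
$t3=0&4=0
$t5=M[120]=4
$t3=0&4=0
$t0=120+4=124
$t7=7-1=6
cmp $t7, 5  (cmp 6,5)
bgt again: taken
$t5=M[124]=23
$t3=0&23=0
$t5=M[124]=23
$t3=0&23=0
$t0=124+4=128
$t7=6-1=5
cmp $t7, 5  (cmp 5,5)
bgt again: not taken
halt.

0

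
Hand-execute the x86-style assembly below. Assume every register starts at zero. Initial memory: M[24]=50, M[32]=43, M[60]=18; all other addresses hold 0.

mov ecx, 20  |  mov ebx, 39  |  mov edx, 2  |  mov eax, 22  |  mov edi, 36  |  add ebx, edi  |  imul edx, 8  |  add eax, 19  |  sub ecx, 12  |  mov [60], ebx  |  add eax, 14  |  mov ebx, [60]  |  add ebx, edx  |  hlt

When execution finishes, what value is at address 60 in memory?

75

after mov ecx, 20: ecx=20
after mov ebx, 39: ebx=39
after mov edx, 2: edx=2
after mov eax, 22: eax=22
after mov edi, 36: edi=36
after add ebx, edi: ebx=39+36=75
after imul edx, 8: edx=2*8=16
after add eax, 19: eax=22+19=41
after sub ecx, 12: ecx=20-12=8
mov [60], ebx → M[60]=75
after add eax, 14: eax=41+14=55
after mov ebx, [60]: ebx=M[60]=75
after add ebx, edx: ebx=75+16=91
halt.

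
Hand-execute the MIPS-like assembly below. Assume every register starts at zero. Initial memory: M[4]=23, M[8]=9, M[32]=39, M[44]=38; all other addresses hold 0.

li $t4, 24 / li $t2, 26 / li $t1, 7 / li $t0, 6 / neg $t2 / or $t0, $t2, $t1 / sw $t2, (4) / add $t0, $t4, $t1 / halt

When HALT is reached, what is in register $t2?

$t4=24
$t2=26
$t1=7
$t0=6
$t2=-(26)=-26
$t0=(-26)|7=-25
sw $t2, (4) → M[4]=-26
$t0=24+7=31
halt.

-26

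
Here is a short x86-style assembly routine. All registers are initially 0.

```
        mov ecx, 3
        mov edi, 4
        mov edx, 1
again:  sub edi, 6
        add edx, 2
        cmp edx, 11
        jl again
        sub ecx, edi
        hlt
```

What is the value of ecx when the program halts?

ecx=3
edi=4
edx=1
edi=4-6=-2
edx=1+2=3
cmp edx, 11  (cmp 3,11)
jl again: taken
edi=(-2)-6=-8
edx=3+2=5
cmp edx, 11  (cmp 5,11)
jl again: taken
edi=(-8)-6=-14
edx=5+2=7
cmp edx, 11  (cmp 7,11)
jl again: taken
edi=(-14)-6=-20
edx=7+2=9
cmp edx, 11  (cmp 9,11)
jl again: taken
edi=(-20)-6=-26
edx=9+2=11
cmp edx, 11  (cmp 11,11)
jl again: not taken
ecx=3-(-26)=29
halt.

29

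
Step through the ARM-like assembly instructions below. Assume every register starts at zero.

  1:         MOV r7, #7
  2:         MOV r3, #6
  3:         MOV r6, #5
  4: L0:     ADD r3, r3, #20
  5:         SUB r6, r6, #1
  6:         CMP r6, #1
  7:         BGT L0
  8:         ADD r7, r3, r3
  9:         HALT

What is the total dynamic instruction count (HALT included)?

after MOV r7, #7: r7=7
after MOV r3, #6: r3=6
after MOV r6, #5: r6=5
after ADD r3, r3, #20: r3=6+20=26
after SUB r6, r6, #1: r6=5-1=4
CMP r6, #1  (cmp 4,1)
BGT L0: taken
after ADD r3, r3, #20: r3=26+20=46
after SUB r6, r6, #1: r6=4-1=3
CMP r6, #1  (cmp 3,1)
BGT L0: taken
after ADD r3, r3, #20: r3=46+20=66
after SUB r6, r6, #1: r6=3-1=2
CMP r6, #1  (cmp 2,1)
BGT L0: taken
after ADD r3, r3, #20: r3=66+20=86
after SUB r6, r6, #1: r6=2-1=1
CMP r6, #1  (cmp 1,1)
BGT L0: not taken
after ADD r7, r3, r3: r7=86+86=172
halt.
Total executed instructions: 21.

21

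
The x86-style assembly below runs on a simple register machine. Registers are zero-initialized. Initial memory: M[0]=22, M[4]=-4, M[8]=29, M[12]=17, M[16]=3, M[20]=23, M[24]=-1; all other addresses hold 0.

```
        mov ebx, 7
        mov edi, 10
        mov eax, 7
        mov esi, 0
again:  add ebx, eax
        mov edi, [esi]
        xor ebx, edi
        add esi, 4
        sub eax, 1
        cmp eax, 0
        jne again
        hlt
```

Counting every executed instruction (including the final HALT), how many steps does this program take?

54

ebx=7
edi=10
eax=7
esi=0
ebx=7+7=14
edi=M[0]=22
ebx=14^22=24
esi=0+4=4
eax=7-1=6
cmp eax, 0  (cmp 6,0)
jne again: taken
ebx=24+6=30
edi=M[4]=-4
ebx=30^(-4)=-30
esi=4+4=8
eax=6-1=5
cmp eax, 0  (cmp 5,0)
jne again: taken
ebx=(-30)+5=-25
edi=M[8]=29
ebx=(-25)^29=-6
esi=8+4=12
eax=5-1=4
cmp eax, 0  (cmp 4,0)
jne again: taken
ebx=(-6)+4=-2
edi=M[12]=17
ebx=(-2)^17=-17
esi=12+4=16
eax=4-1=3
cmp eax, 0  (cmp 3,0)
jne again: taken
ebx=(-17)+3=-14
edi=M[16]=3
ebx=(-14)^3=-15
esi=16+4=20
eax=3-1=2
cmp eax, 0  (cmp 2,0)
jne again: taken
ebx=(-15)+2=-13
edi=M[20]=23
ebx=(-13)^23=-28
esi=20+4=24
eax=2-1=1
cmp eax, 0  (cmp 1,0)
jne again: taken
ebx=(-28)+1=-27
edi=M[24]=-1
ebx=(-27)^(-1)=26
esi=24+4=28
eax=1-1=0
cmp eax, 0  (cmp 0,0)
jne again: not taken
halt.
Total executed instructions: 54.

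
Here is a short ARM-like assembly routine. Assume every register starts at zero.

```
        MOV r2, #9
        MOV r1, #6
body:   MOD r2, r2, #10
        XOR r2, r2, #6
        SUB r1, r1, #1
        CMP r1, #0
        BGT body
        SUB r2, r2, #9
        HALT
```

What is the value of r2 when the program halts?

-6

MOV r2, #9 → r2=9
MOV r1, #6 → r1=6
MOD r2, r2, #10 → r2=9%10=9
XOR r2, r2, #6 → r2=9^6=15
SUB r1, r1, #1 → r1=6-1=5
CMP r1, #0  (cmp 5,0)
BGT body: taken
MOD r2, r2, #10 → r2=15%10=5
XOR r2, r2, #6 → r2=5^6=3
SUB r1, r1, #1 → r1=5-1=4
CMP r1, #0  (cmp 4,0)
BGT body: taken
MOD r2, r2, #10 → r2=3%10=3
XOR r2, r2, #6 → r2=3^6=5
SUB r1, r1, #1 → r1=4-1=3
CMP r1, #0  (cmp 3,0)
BGT body: taken
MOD r2, r2, #10 → r2=5%10=5
XOR r2, r2, #6 → r2=5^6=3
SUB r1, r1, #1 → r1=3-1=2
CMP r1, #0  (cmp 2,0)
BGT body: taken
MOD r2, r2, #10 → r2=3%10=3
XOR r2, r2, #6 → r2=3^6=5
SUB r1, r1, #1 → r1=2-1=1
CMP r1, #0  (cmp 1,0)
BGT body: taken
MOD r2, r2, #10 → r2=5%10=5
XOR r2, r2, #6 → r2=5^6=3
SUB r1, r1, #1 → r1=1-1=0
CMP r1, #0  (cmp 0,0)
BGT body: not taken
SUB r2, r2, #9 → r2=3-9=-6
halt.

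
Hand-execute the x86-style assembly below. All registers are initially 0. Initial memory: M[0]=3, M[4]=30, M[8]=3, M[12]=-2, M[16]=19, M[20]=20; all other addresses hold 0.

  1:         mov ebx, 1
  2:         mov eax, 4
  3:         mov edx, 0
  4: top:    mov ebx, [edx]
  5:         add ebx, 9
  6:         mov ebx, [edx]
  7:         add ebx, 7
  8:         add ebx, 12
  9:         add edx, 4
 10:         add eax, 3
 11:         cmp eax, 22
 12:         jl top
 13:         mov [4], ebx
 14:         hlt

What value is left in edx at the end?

24

ebx=1
eax=4
edx=0
ebx=M[0]=3
ebx=3+9=12
ebx=M[0]=3
ebx=3+7=10
ebx=10+12=22
edx=0+4=4
eax=4+3=7
cmp eax, 22  (cmp 7,22)
jl top: taken
ebx=M[4]=30
ebx=30+9=39
ebx=M[4]=30
ebx=30+7=37
ebx=37+12=49
edx=4+4=8
eax=7+3=10
cmp eax, 22  (cmp 10,22)
jl top: taken
ebx=M[8]=3
ebx=3+9=12
ebx=M[8]=3
ebx=3+7=10
ebx=10+12=22
edx=8+4=12
eax=10+3=13
cmp eax, 22  (cmp 13,22)
jl top: taken
ebx=M[12]=-2
ebx=(-2)+9=7
ebx=M[12]=-2
ebx=(-2)+7=5
ebx=5+12=17
edx=12+4=16
eax=13+3=16
cmp eax, 22  (cmp 16,22)
jl top: taken
ebx=M[16]=19
ebx=19+9=28
ebx=M[16]=19
ebx=19+7=26
ebx=26+12=38
edx=16+4=20
eax=16+3=19
cmp eax, 22  (cmp 19,22)
jl top: taken
ebx=M[20]=20
ebx=20+9=29
ebx=M[20]=20
ebx=20+7=27
ebx=27+12=39
edx=20+4=24
eax=19+3=22
cmp eax, 22  (cmp 22,22)
jl top: not taken
mov [4], ebx → M[4]=39
halt.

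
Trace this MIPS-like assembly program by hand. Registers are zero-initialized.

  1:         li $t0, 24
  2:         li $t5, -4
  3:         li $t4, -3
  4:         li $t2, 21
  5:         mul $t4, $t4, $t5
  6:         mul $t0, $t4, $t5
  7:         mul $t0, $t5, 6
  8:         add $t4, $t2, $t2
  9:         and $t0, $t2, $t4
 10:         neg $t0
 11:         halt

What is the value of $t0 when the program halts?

after li $t0, 24: $t0=24
after li $t5, -4: $t5=-4
after li $t4, -3: $t4=-3
after li $t2, 21: $t2=21
after mul $t4, $t4, $t5: $t4=(-3)*(-4)=12
after mul $t0, $t4, $t5: $t0=12*(-4)=-48
after mul $t0, $t5, 6: $t0=(-4)*6=-24
after add $t4, $t2, $t2: $t4=21+21=42
after and $t0, $t2, $t4: $t0=21&42=0
after neg $t0: $t0=-(0)=0
halt.

0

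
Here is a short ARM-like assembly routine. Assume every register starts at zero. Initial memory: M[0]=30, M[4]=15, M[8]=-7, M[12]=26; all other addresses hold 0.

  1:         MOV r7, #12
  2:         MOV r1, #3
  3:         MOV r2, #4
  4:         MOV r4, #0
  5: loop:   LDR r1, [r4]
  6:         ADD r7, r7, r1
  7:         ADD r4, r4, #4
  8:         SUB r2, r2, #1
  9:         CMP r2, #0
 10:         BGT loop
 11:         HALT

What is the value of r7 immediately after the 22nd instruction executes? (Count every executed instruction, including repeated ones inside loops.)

50

after MOV r7, #12: r7=12
after MOV r1, #3: r1=3
after MOV r2, #4: r2=4
after MOV r4, #0: r4=0
after LDR r1, [r4]: r1=M[0]=30
after ADD r7, r7, r1: r7=12+30=42
after ADD r4, r4, #4: r4=0+4=4
after SUB r2, r2, #1: r2=4-1=3
CMP r2, #0  (cmp 3,0)
BGT loop: taken
after LDR r1, [r4]: r1=M[4]=15
after ADD r7, r7, r1: r7=42+15=57
after ADD r4, r4, #4: r4=4+4=8
after SUB r2, r2, #1: r2=3-1=2
CMP r2, #0  (cmp 2,0)
BGT loop: taken
after LDR r1, [r4]: r1=M[8]=-7
after ADD r7, r7, r1: r7=57+(-7)=50
after ADD r4, r4, #4: r4=8+4=12
after SUB r2, r2, #1: r2=2-1=1
CMP r2, #0  (cmp 1,0)
BGT loop: taken
After step 22: r7 = 50.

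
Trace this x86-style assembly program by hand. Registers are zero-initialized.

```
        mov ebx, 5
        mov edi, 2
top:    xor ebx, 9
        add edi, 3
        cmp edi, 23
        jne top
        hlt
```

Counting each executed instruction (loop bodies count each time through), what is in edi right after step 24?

mov ebx, 5 → ebx=5
mov edi, 2 → edi=2
xor ebx, 9 → ebx=5^9=12
add edi, 3 → edi=2+3=5
cmp edi, 23  (cmp 5,23)
jne top: taken
xor ebx, 9 → ebx=12^9=5
add edi, 3 → edi=5+3=8
cmp edi, 23  (cmp 8,23)
jne top: taken
xor ebx, 9 → ebx=5^9=12
add edi, 3 → edi=8+3=11
cmp edi, 23  (cmp 11,23)
jne top: taken
xor ebx, 9 → ebx=12^9=5
add edi, 3 → edi=11+3=14
cmp edi, 23  (cmp 14,23)
jne top: taken
xor ebx, 9 → ebx=5^9=12
add edi, 3 → edi=14+3=17
cmp edi, 23  (cmp 17,23)
jne top: taken
xor ebx, 9 → ebx=12^9=5
add edi, 3 → edi=17+3=20
After step 24: edi = 20.

20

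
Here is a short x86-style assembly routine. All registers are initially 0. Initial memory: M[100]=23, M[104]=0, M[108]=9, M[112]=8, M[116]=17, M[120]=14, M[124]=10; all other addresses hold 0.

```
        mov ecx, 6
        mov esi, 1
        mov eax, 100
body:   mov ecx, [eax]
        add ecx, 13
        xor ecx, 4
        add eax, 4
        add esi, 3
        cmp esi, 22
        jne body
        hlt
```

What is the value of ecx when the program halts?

19

mov ecx, 6 → ecx=6
mov esi, 1 → esi=1
mov eax, 100 → eax=100
mov ecx, [eax] → ecx=M[100]=23
add ecx, 13 → ecx=23+13=36
xor ecx, 4 → ecx=36^4=32
add eax, 4 → eax=100+4=104
add esi, 3 → esi=1+3=4
cmp esi, 22  (cmp 4,22)
jne body: taken
mov ecx, [eax] → ecx=M[104]=0
add ecx, 13 → ecx=0+13=13
xor ecx, 4 → ecx=13^4=9
add eax, 4 → eax=104+4=108
add esi, 3 → esi=4+3=7
cmp esi, 22  (cmp 7,22)
jne body: taken
mov ecx, [eax] → ecx=M[108]=9
add ecx, 13 → ecx=9+13=22
xor ecx, 4 → ecx=22^4=18
add eax, 4 → eax=108+4=112
add esi, 3 → esi=7+3=10
cmp esi, 22  (cmp 10,22)
jne body: taken
mov ecx, [eax] → ecx=M[112]=8
add ecx, 13 → ecx=8+13=21
xor ecx, 4 → ecx=21^4=17
add eax, 4 → eax=112+4=116
add esi, 3 → esi=10+3=13
cmp esi, 22  (cmp 13,22)
jne body: taken
mov ecx, [eax] → ecx=M[116]=17
add ecx, 13 → ecx=17+13=30
xor ecx, 4 → ecx=30^4=26
add eax, 4 → eax=116+4=120
add esi, 3 → esi=13+3=16
cmp esi, 22  (cmp 16,22)
jne body: taken
mov ecx, [eax] → ecx=M[120]=14
add ecx, 13 → ecx=14+13=27
xor ecx, 4 → ecx=27^4=31
add eax, 4 → eax=120+4=124
add esi, 3 → esi=16+3=19
cmp esi, 22  (cmp 19,22)
jne body: taken
mov ecx, [eax] → ecx=M[124]=10
add ecx, 13 → ecx=10+13=23
xor ecx, 4 → ecx=23^4=19
add eax, 4 → eax=124+4=128
add esi, 3 → esi=19+3=22
cmp esi, 22  (cmp 22,22)
jne body: not taken
halt.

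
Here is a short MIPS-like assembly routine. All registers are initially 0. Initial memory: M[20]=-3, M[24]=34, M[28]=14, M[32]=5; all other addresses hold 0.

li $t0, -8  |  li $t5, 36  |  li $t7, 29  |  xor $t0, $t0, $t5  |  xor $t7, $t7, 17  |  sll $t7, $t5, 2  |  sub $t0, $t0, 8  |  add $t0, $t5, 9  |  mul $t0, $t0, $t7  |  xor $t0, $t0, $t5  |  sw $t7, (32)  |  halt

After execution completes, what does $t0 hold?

after li $t0, -8: $t0=-8
after li $t5, 36: $t5=36
after li $t7, 29: $t7=29
after xor $t0, $t0, $t5: $t0=(-8)^36=-36
after xor $t7, $t7, 17: $t7=29^17=12
after sll $t7, $t5, 2: $t7=36<<2=144
after sub $t0, $t0, 8: $t0=(-36)-8=-44
after add $t0, $t5, 9: $t0=36+9=45
after mul $t0, $t0, $t7: $t0=45*144=6480
after xor $t0, $t0, $t5: $t0=6480^36=6516
sw $t7, (32) → M[32]=144
halt.

6516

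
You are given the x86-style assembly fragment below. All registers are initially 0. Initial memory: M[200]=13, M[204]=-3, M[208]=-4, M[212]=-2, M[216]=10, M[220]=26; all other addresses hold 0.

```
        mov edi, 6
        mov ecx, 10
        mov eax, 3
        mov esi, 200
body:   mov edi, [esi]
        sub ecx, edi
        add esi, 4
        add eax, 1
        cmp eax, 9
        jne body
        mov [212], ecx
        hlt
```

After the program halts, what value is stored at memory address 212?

edi=6
ecx=10
eax=3
esi=200
edi=M[200]=13
ecx=10-13=-3
esi=200+4=204
eax=3+1=4
cmp eax, 9  (cmp 4,9)
jne body: taken
edi=M[204]=-3
ecx=(-3)-(-3)=0
esi=204+4=208
eax=4+1=5
cmp eax, 9  (cmp 5,9)
jne body: taken
edi=M[208]=-4
ecx=0-(-4)=4
esi=208+4=212
eax=5+1=6
cmp eax, 9  (cmp 6,9)
jne body: taken
edi=M[212]=-2
ecx=4-(-2)=6
esi=212+4=216
eax=6+1=7
cmp eax, 9  (cmp 7,9)
jne body: taken
edi=M[216]=10
ecx=6-10=-4
esi=216+4=220
eax=7+1=8
cmp eax, 9  (cmp 8,9)
jne body: taken
edi=M[220]=26
ecx=(-4)-26=-30
esi=220+4=224
eax=8+1=9
cmp eax, 9  (cmp 9,9)
jne body: not taken
mov [212], ecx → M[212]=-30
halt.

-30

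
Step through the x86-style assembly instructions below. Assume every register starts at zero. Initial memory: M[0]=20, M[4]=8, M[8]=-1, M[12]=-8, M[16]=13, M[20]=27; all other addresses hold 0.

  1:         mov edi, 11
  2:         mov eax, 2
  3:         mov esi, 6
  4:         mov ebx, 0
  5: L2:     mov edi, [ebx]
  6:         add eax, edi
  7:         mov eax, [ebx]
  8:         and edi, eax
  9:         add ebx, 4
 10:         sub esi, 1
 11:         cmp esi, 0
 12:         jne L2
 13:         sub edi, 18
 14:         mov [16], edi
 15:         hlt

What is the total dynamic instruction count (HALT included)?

55

mov edi, 11 → edi=11
mov eax, 2 → eax=2
mov esi, 6 → esi=6
mov ebx, 0 → ebx=0
mov edi, [ebx] → edi=M[0]=20
add eax, edi → eax=2+20=22
mov eax, [ebx] → eax=M[0]=20
and edi, eax → edi=20&20=20
add ebx, 4 → ebx=0+4=4
sub esi, 1 → esi=6-1=5
cmp esi, 0  (cmp 5,0)
jne L2: taken
mov edi, [ebx] → edi=M[4]=8
add eax, edi → eax=20+8=28
mov eax, [ebx] → eax=M[4]=8
and edi, eax → edi=8&8=8
add ebx, 4 → ebx=4+4=8
sub esi, 1 → esi=5-1=4
cmp esi, 0  (cmp 4,0)
jne L2: taken
mov edi, [ebx] → edi=M[8]=-1
add eax, edi → eax=8+(-1)=7
mov eax, [ebx] → eax=M[8]=-1
and edi, eax → edi=(-1)&(-1)=-1
add ebx, 4 → ebx=8+4=12
sub esi, 1 → esi=4-1=3
cmp esi, 0  (cmp 3,0)
jne L2: taken
mov edi, [ebx] → edi=M[12]=-8
add eax, edi → eax=(-1)+(-8)=-9
mov eax, [ebx] → eax=M[12]=-8
and edi, eax → edi=(-8)&(-8)=-8
add ebx, 4 → ebx=12+4=16
sub esi, 1 → esi=3-1=2
cmp esi, 0  (cmp 2,0)
jne L2: taken
mov edi, [ebx] → edi=M[16]=13
add eax, edi → eax=(-8)+13=5
mov eax, [ebx] → eax=M[16]=13
and edi, eax → edi=13&13=13
add ebx, 4 → ebx=16+4=20
sub esi, 1 → esi=2-1=1
cmp esi, 0  (cmp 1,0)
jne L2: taken
mov edi, [ebx] → edi=M[20]=27
add eax, edi → eax=13+27=40
mov eax, [ebx] → eax=M[20]=27
and edi, eax → edi=27&27=27
add ebx, 4 → ebx=20+4=24
sub esi, 1 → esi=1-1=0
cmp esi, 0  (cmp 0,0)
jne L2: not taken
sub edi, 18 → edi=27-18=9
mov [16], edi → M[16]=9
halt.
Total executed instructions: 55.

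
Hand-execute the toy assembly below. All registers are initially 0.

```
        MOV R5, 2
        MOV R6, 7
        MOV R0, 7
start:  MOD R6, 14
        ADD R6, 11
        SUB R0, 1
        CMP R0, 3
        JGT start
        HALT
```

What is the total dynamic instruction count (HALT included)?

R5=2
R6=7
R0=7
R6=7%14=7
R6=7+11=18
R0=7-1=6
CMP R0, 3  (cmp 6,3)
JGT start: taken
R6=18%14=4
R6=4+11=15
R0=6-1=5
CMP R0, 3  (cmp 5,3)
JGT start: taken
R6=15%14=1
R6=1+11=12
R0=5-1=4
CMP R0, 3  (cmp 4,3)
JGT start: taken
R6=12%14=12
R6=12+11=23
R0=4-1=3
CMP R0, 3  (cmp 3,3)
JGT start: not taken
halt.
Total executed instructions: 24.

24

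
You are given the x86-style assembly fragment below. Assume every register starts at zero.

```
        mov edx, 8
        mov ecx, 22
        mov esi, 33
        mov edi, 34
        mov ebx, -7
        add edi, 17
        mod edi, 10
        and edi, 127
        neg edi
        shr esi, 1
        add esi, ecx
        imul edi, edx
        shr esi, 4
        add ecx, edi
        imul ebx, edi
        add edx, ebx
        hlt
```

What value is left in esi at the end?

mov edx, 8 → edx=8
mov ecx, 22 → ecx=22
mov esi, 33 → esi=33
mov edi, 34 → edi=34
mov ebx, -7 → ebx=-7
add edi, 17 → edi=34+17=51
mod edi, 10 → edi=51%10=1
and edi, 127 → edi=1&127=1
neg edi → edi=-(1)=-1
shr esi, 1 → esi=33>>1=16
add esi, ecx → esi=16+22=38
imul edi, edx → edi=(-1)*8=-8
shr esi, 4 → esi=38>>4=2
add ecx, edi → ecx=22+(-8)=14
imul ebx, edi → ebx=(-7)*(-8)=56
add edx, ebx → edx=8+56=64
halt.

2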